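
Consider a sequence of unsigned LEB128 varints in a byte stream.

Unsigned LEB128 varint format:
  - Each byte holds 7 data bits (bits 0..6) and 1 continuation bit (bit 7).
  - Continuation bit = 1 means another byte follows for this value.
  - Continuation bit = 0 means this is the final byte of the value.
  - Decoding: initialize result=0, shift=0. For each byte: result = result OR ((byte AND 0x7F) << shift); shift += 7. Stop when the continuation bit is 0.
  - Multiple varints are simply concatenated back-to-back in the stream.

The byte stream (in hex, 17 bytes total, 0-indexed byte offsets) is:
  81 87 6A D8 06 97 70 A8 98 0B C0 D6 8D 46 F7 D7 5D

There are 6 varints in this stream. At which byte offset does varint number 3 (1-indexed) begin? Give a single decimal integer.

Answer: 5

Derivation:
  byte[0]=0x81 cont=1 payload=0x01=1: acc |= 1<<0 -> acc=1 shift=7
  byte[1]=0x87 cont=1 payload=0x07=7: acc |= 7<<7 -> acc=897 shift=14
  byte[2]=0x6A cont=0 payload=0x6A=106: acc |= 106<<14 -> acc=1737601 shift=21 [end]
Varint 1: bytes[0:3] = 81 87 6A -> value 1737601 (3 byte(s))
  byte[3]=0xD8 cont=1 payload=0x58=88: acc |= 88<<0 -> acc=88 shift=7
  byte[4]=0x06 cont=0 payload=0x06=6: acc |= 6<<7 -> acc=856 shift=14 [end]
Varint 2: bytes[3:5] = D8 06 -> value 856 (2 byte(s))
  byte[5]=0x97 cont=1 payload=0x17=23: acc |= 23<<0 -> acc=23 shift=7
  byte[6]=0x70 cont=0 payload=0x70=112: acc |= 112<<7 -> acc=14359 shift=14 [end]
Varint 3: bytes[5:7] = 97 70 -> value 14359 (2 byte(s))
  byte[7]=0xA8 cont=1 payload=0x28=40: acc |= 40<<0 -> acc=40 shift=7
  byte[8]=0x98 cont=1 payload=0x18=24: acc |= 24<<7 -> acc=3112 shift=14
  byte[9]=0x0B cont=0 payload=0x0B=11: acc |= 11<<14 -> acc=183336 shift=21 [end]
Varint 4: bytes[7:10] = A8 98 0B -> value 183336 (3 byte(s))
  byte[10]=0xC0 cont=1 payload=0x40=64: acc |= 64<<0 -> acc=64 shift=7
  byte[11]=0xD6 cont=1 payload=0x56=86: acc |= 86<<7 -> acc=11072 shift=14
  byte[12]=0x8D cont=1 payload=0x0D=13: acc |= 13<<14 -> acc=224064 shift=21
  byte[13]=0x46 cont=0 payload=0x46=70: acc |= 70<<21 -> acc=147024704 shift=28 [end]
Varint 5: bytes[10:14] = C0 D6 8D 46 -> value 147024704 (4 byte(s))
  byte[14]=0xF7 cont=1 payload=0x77=119: acc |= 119<<0 -> acc=119 shift=7
  byte[15]=0xD7 cont=1 payload=0x57=87: acc |= 87<<7 -> acc=11255 shift=14
  byte[16]=0x5D cont=0 payload=0x5D=93: acc |= 93<<14 -> acc=1534967 shift=21 [end]
Varint 6: bytes[14:17] = F7 D7 5D -> value 1534967 (3 byte(s))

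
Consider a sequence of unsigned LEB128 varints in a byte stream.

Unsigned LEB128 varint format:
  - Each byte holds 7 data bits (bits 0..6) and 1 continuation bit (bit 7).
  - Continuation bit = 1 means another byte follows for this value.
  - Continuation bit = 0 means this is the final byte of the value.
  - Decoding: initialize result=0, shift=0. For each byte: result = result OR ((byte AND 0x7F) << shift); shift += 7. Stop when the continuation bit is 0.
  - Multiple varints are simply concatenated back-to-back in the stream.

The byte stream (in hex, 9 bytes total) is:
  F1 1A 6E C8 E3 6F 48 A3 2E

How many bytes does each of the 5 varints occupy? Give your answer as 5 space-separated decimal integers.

  byte[0]=0xF1 cont=1 payload=0x71=113: acc |= 113<<0 -> acc=113 shift=7
  byte[1]=0x1A cont=0 payload=0x1A=26: acc |= 26<<7 -> acc=3441 shift=14 [end]
Varint 1: bytes[0:2] = F1 1A -> value 3441 (2 byte(s))
  byte[2]=0x6E cont=0 payload=0x6E=110: acc |= 110<<0 -> acc=110 shift=7 [end]
Varint 2: bytes[2:3] = 6E -> value 110 (1 byte(s))
  byte[3]=0xC8 cont=1 payload=0x48=72: acc |= 72<<0 -> acc=72 shift=7
  byte[4]=0xE3 cont=1 payload=0x63=99: acc |= 99<<7 -> acc=12744 shift=14
  byte[5]=0x6F cont=0 payload=0x6F=111: acc |= 111<<14 -> acc=1831368 shift=21 [end]
Varint 3: bytes[3:6] = C8 E3 6F -> value 1831368 (3 byte(s))
  byte[6]=0x48 cont=0 payload=0x48=72: acc |= 72<<0 -> acc=72 shift=7 [end]
Varint 4: bytes[6:7] = 48 -> value 72 (1 byte(s))
  byte[7]=0xA3 cont=1 payload=0x23=35: acc |= 35<<0 -> acc=35 shift=7
  byte[8]=0x2E cont=0 payload=0x2E=46: acc |= 46<<7 -> acc=5923 shift=14 [end]
Varint 5: bytes[7:9] = A3 2E -> value 5923 (2 byte(s))

Answer: 2 1 3 1 2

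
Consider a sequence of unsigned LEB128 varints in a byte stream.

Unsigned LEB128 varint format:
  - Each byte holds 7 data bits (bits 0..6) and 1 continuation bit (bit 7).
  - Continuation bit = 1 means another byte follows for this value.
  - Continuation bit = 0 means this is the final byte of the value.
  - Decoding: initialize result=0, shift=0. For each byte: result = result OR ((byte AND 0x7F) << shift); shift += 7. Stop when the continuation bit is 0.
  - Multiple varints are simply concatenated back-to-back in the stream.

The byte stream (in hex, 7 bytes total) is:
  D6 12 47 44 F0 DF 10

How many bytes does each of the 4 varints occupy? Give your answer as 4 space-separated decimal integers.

Answer: 2 1 1 3

Derivation:
  byte[0]=0xD6 cont=1 payload=0x56=86: acc |= 86<<0 -> acc=86 shift=7
  byte[1]=0x12 cont=0 payload=0x12=18: acc |= 18<<7 -> acc=2390 shift=14 [end]
Varint 1: bytes[0:2] = D6 12 -> value 2390 (2 byte(s))
  byte[2]=0x47 cont=0 payload=0x47=71: acc |= 71<<0 -> acc=71 shift=7 [end]
Varint 2: bytes[2:3] = 47 -> value 71 (1 byte(s))
  byte[3]=0x44 cont=0 payload=0x44=68: acc |= 68<<0 -> acc=68 shift=7 [end]
Varint 3: bytes[3:4] = 44 -> value 68 (1 byte(s))
  byte[4]=0xF0 cont=1 payload=0x70=112: acc |= 112<<0 -> acc=112 shift=7
  byte[5]=0xDF cont=1 payload=0x5F=95: acc |= 95<<7 -> acc=12272 shift=14
  byte[6]=0x10 cont=0 payload=0x10=16: acc |= 16<<14 -> acc=274416 shift=21 [end]
Varint 4: bytes[4:7] = F0 DF 10 -> value 274416 (3 byte(s))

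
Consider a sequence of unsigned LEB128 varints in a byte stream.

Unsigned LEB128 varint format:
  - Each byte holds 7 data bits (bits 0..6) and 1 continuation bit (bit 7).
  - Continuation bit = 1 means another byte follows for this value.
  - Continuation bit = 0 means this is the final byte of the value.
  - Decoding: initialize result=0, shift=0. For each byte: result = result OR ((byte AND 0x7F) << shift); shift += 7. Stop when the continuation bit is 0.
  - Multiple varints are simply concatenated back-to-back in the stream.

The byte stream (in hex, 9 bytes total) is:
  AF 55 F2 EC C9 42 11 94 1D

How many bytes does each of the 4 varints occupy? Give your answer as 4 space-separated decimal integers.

Answer: 2 4 1 2

Derivation:
  byte[0]=0xAF cont=1 payload=0x2F=47: acc |= 47<<0 -> acc=47 shift=7
  byte[1]=0x55 cont=0 payload=0x55=85: acc |= 85<<7 -> acc=10927 shift=14 [end]
Varint 1: bytes[0:2] = AF 55 -> value 10927 (2 byte(s))
  byte[2]=0xF2 cont=1 payload=0x72=114: acc |= 114<<0 -> acc=114 shift=7
  byte[3]=0xEC cont=1 payload=0x6C=108: acc |= 108<<7 -> acc=13938 shift=14
  byte[4]=0xC9 cont=1 payload=0x49=73: acc |= 73<<14 -> acc=1209970 shift=21
  byte[5]=0x42 cont=0 payload=0x42=66: acc |= 66<<21 -> acc=139622002 shift=28 [end]
Varint 2: bytes[2:6] = F2 EC C9 42 -> value 139622002 (4 byte(s))
  byte[6]=0x11 cont=0 payload=0x11=17: acc |= 17<<0 -> acc=17 shift=7 [end]
Varint 3: bytes[6:7] = 11 -> value 17 (1 byte(s))
  byte[7]=0x94 cont=1 payload=0x14=20: acc |= 20<<0 -> acc=20 shift=7
  byte[8]=0x1D cont=0 payload=0x1D=29: acc |= 29<<7 -> acc=3732 shift=14 [end]
Varint 4: bytes[7:9] = 94 1D -> value 3732 (2 byte(s))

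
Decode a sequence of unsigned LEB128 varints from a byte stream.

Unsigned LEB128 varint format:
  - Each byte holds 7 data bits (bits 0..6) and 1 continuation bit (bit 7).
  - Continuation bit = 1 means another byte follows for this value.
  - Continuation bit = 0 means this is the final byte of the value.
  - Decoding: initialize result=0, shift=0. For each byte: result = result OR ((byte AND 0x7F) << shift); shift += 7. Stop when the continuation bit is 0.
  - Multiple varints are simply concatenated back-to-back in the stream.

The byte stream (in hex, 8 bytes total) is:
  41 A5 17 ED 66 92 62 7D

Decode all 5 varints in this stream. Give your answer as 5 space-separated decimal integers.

Answer: 65 2981 13165 12562 125

Derivation:
  byte[0]=0x41 cont=0 payload=0x41=65: acc |= 65<<0 -> acc=65 shift=7 [end]
Varint 1: bytes[0:1] = 41 -> value 65 (1 byte(s))
  byte[1]=0xA5 cont=1 payload=0x25=37: acc |= 37<<0 -> acc=37 shift=7
  byte[2]=0x17 cont=0 payload=0x17=23: acc |= 23<<7 -> acc=2981 shift=14 [end]
Varint 2: bytes[1:3] = A5 17 -> value 2981 (2 byte(s))
  byte[3]=0xED cont=1 payload=0x6D=109: acc |= 109<<0 -> acc=109 shift=7
  byte[4]=0x66 cont=0 payload=0x66=102: acc |= 102<<7 -> acc=13165 shift=14 [end]
Varint 3: bytes[3:5] = ED 66 -> value 13165 (2 byte(s))
  byte[5]=0x92 cont=1 payload=0x12=18: acc |= 18<<0 -> acc=18 shift=7
  byte[6]=0x62 cont=0 payload=0x62=98: acc |= 98<<7 -> acc=12562 shift=14 [end]
Varint 4: bytes[5:7] = 92 62 -> value 12562 (2 byte(s))
  byte[7]=0x7D cont=0 payload=0x7D=125: acc |= 125<<0 -> acc=125 shift=7 [end]
Varint 5: bytes[7:8] = 7D -> value 125 (1 byte(s))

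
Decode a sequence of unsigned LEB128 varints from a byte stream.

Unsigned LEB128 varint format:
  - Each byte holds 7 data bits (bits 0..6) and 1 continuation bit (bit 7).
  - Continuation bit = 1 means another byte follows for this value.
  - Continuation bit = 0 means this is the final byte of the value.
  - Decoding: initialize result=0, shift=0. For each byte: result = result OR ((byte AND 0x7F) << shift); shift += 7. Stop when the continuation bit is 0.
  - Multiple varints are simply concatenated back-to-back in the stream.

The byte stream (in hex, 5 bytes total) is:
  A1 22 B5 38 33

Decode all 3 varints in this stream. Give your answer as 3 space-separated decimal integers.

Answer: 4385 7221 51

Derivation:
  byte[0]=0xA1 cont=1 payload=0x21=33: acc |= 33<<0 -> acc=33 shift=7
  byte[1]=0x22 cont=0 payload=0x22=34: acc |= 34<<7 -> acc=4385 shift=14 [end]
Varint 1: bytes[0:2] = A1 22 -> value 4385 (2 byte(s))
  byte[2]=0xB5 cont=1 payload=0x35=53: acc |= 53<<0 -> acc=53 shift=7
  byte[3]=0x38 cont=0 payload=0x38=56: acc |= 56<<7 -> acc=7221 shift=14 [end]
Varint 2: bytes[2:4] = B5 38 -> value 7221 (2 byte(s))
  byte[4]=0x33 cont=0 payload=0x33=51: acc |= 51<<0 -> acc=51 shift=7 [end]
Varint 3: bytes[4:5] = 33 -> value 51 (1 byte(s))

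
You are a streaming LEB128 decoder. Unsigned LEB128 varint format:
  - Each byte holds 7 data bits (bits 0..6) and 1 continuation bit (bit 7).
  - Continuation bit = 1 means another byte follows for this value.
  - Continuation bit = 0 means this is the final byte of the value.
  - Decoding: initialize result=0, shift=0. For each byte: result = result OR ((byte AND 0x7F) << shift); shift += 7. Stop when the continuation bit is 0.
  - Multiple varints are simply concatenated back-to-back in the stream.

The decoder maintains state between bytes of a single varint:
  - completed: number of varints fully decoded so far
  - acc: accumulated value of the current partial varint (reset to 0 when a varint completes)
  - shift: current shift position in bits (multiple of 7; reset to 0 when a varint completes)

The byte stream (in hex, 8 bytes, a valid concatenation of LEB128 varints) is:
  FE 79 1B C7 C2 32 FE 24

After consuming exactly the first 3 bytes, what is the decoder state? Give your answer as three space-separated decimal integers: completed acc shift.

Answer: 2 0 0

Derivation:
byte[0]=0xFE cont=1 payload=0x7E: acc |= 126<<0 -> completed=0 acc=126 shift=7
byte[1]=0x79 cont=0 payload=0x79: varint #1 complete (value=15614); reset -> completed=1 acc=0 shift=0
byte[2]=0x1B cont=0 payload=0x1B: varint #2 complete (value=27); reset -> completed=2 acc=0 shift=0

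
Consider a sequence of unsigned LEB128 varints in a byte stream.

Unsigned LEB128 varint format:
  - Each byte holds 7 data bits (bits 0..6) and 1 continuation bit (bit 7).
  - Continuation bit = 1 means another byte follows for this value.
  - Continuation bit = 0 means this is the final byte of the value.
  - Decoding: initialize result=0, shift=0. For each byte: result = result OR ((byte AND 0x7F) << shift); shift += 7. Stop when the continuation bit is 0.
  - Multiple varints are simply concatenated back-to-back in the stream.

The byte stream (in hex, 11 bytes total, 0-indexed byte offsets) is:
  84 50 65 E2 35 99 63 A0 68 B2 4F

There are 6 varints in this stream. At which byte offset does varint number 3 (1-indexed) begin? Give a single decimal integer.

  byte[0]=0x84 cont=1 payload=0x04=4: acc |= 4<<0 -> acc=4 shift=7
  byte[1]=0x50 cont=0 payload=0x50=80: acc |= 80<<7 -> acc=10244 shift=14 [end]
Varint 1: bytes[0:2] = 84 50 -> value 10244 (2 byte(s))
  byte[2]=0x65 cont=0 payload=0x65=101: acc |= 101<<0 -> acc=101 shift=7 [end]
Varint 2: bytes[2:3] = 65 -> value 101 (1 byte(s))
  byte[3]=0xE2 cont=1 payload=0x62=98: acc |= 98<<0 -> acc=98 shift=7
  byte[4]=0x35 cont=0 payload=0x35=53: acc |= 53<<7 -> acc=6882 shift=14 [end]
Varint 3: bytes[3:5] = E2 35 -> value 6882 (2 byte(s))
  byte[5]=0x99 cont=1 payload=0x19=25: acc |= 25<<0 -> acc=25 shift=7
  byte[6]=0x63 cont=0 payload=0x63=99: acc |= 99<<7 -> acc=12697 shift=14 [end]
Varint 4: bytes[5:7] = 99 63 -> value 12697 (2 byte(s))
  byte[7]=0xA0 cont=1 payload=0x20=32: acc |= 32<<0 -> acc=32 shift=7
  byte[8]=0x68 cont=0 payload=0x68=104: acc |= 104<<7 -> acc=13344 shift=14 [end]
Varint 5: bytes[7:9] = A0 68 -> value 13344 (2 byte(s))
  byte[9]=0xB2 cont=1 payload=0x32=50: acc |= 50<<0 -> acc=50 shift=7
  byte[10]=0x4F cont=0 payload=0x4F=79: acc |= 79<<7 -> acc=10162 shift=14 [end]
Varint 6: bytes[9:11] = B2 4F -> value 10162 (2 byte(s))

Answer: 3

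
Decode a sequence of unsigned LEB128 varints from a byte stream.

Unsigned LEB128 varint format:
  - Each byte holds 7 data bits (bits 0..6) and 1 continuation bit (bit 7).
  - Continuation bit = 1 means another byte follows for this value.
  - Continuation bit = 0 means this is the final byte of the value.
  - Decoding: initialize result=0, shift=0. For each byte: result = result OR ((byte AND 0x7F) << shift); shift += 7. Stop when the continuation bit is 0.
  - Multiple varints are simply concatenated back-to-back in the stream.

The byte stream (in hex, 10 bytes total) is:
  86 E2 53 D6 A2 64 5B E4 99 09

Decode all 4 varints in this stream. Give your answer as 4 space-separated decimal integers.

Answer: 1372422 1642838 91 150756

Derivation:
  byte[0]=0x86 cont=1 payload=0x06=6: acc |= 6<<0 -> acc=6 shift=7
  byte[1]=0xE2 cont=1 payload=0x62=98: acc |= 98<<7 -> acc=12550 shift=14
  byte[2]=0x53 cont=0 payload=0x53=83: acc |= 83<<14 -> acc=1372422 shift=21 [end]
Varint 1: bytes[0:3] = 86 E2 53 -> value 1372422 (3 byte(s))
  byte[3]=0xD6 cont=1 payload=0x56=86: acc |= 86<<0 -> acc=86 shift=7
  byte[4]=0xA2 cont=1 payload=0x22=34: acc |= 34<<7 -> acc=4438 shift=14
  byte[5]=0x64 cont=0 payload=0x64=100: acc |= 100<<14 -> acc=1642838 shift=21 [end]
Varint 2: bytes[3:6] = D6 A2 64 -> value 1642838 (3 byte(s))
  byte[6]=0x5B cont=0 payload=0x5B=91: acc |= 91<<0 -> acc=91 shift=7 [end]
Varint 3: bytes[6:7] = 5B -> value 91 (1 byte(s))
  byte[7]=0xE4 cont=1 payload=0x64=100: acc |= 100<<0 -> acc=100 shift=7
  byte[8]=0x99 cont=1 payload=0x19=25: acc |= 25<<7 -> acc=3300 shift=14
  byte[9]=0x09 cont=0 payload=0x09=9: acc |= 9<<14 -> acc=150756 shift=21 [end]
Varint 4: bytes[7:10] = E4 99 09 -> value 150756 (3 byte(s))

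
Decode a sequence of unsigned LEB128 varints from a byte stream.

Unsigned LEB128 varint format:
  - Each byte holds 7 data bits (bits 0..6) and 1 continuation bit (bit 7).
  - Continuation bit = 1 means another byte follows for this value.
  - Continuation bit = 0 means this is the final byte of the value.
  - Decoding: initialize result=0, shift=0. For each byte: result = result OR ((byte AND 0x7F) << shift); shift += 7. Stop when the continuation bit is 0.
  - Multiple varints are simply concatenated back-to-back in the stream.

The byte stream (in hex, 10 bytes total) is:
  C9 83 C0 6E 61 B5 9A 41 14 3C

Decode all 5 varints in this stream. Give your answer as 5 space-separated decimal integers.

Answer: 231735753 97 1068341 20 60

Derivation:
  byte[0]=0xC9 cont=1 payload=0x49=73: acc |= 73<<0 -> acc=73 shift=7
  byte[1]=0x83 cont=1 payload=0x03=3: acc |= 3<<7 -> acc=457 shift=14
  byte[2]=0xC0 cont=1 payload=0x40=64: acc |= 64<<14 -> acc=1049033 shift=21
  byte[3]=0x6E cont=0 payload=0x6E=110: acc |= 110<<21 -> acc=231735753 shift=28 [end]
Varint 1: bytes[0:4] = C9 83 C0 6E -> value 231735753 (4 byte(s))
  byte[4]=0x61 cont=0 payload=0x61=97: acc |= 97<<0 -> acc=97 shift=7 [end]
Varint 2: bytes[4:5] = 61 -> value 97 (1 byte(s))
  byte[5]=0xB5 cont=1 payload=0x35=53: acc |= 53<<0 -> acc=53 shift=7
  byte[6]=0x9A cont=1 payload=0x1A=26: acc |= 26<<7 -> acc=3381 shift=14
  byte[7]=0x41 cont=0 payload=0x41=65: acc |= 65<<14 -> acc=1068341 shift=21 [end]
Varint 3: bytes[5:8] = B5 9A 41 -> value 1068341 (3 byte(s))
  byte[8]=0x14 cont=0 payload=0x14=20: acc |= 20<<0 -> acc=20 shift=7 [end]
Varint 4: bytes[8:9] = 14 -> value 20 (1 byte(s))
  byte[9]=0x3C cont=0 payload=0x3C=60: acc |= 60<<0 -> acc=60 shift=7 [end]
Varint 5: bytes[9:10] = 3C -> value 60 (1 byte(s))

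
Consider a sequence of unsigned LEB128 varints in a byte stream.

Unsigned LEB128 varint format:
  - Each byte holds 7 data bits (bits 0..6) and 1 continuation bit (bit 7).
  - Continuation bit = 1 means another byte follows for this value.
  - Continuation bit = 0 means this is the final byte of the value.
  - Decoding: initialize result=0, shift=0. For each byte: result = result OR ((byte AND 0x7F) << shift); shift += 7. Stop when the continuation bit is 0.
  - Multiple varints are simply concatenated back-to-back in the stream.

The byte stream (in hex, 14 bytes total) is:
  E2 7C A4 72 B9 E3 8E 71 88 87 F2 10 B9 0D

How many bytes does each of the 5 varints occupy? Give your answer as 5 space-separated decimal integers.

Answer: 2 2 4 4 2

Derivation:
  byte[0]=0xE2 cont=1 payload=0x62=98: acc |= 98<<0 -> acc=98 shift=7
  byte[1]=0x7C cont=0 payload=0x7C=124: acc |= 124<<7 -> acc=15970 shift=14 [end]
Varint 1: bytes[0:2] = E2 7C -> value 15970 (2 byte(s))
  byte[2]=0xA4 cont=1 payload=0x24=36: acc |= 36<<0 -> acc=36 shift=7
  byte[3]=0x72 cont=0 payload=0x72=114: acc |= 114<<7 -> acc=14628 shift=14 [end]
Varint 2: bytes[2:4] = A4 72 -> value 14628 (2 byte(s))
  byte[4]=0xB9 cont=1 payload=0x39=57: acc |= 57<<0 -> acc=57 shift=7
  byte[5]=0xE3 cont=1 payload=0x63=99: acc |= 99<<7 -> acc=12729 shift=14
  byte[6]=0x8E cont=1 payload=0x0E=14: acc |= 14<<14 -> acc=242105 shift=21
  byte[7]=0x71 cont=0 payload=0x71=113: acc |= 113<<21 -> acc=237220281 shift=28 [end]
Varint 3: bytes[4:8] = B9 E3 8E 71 -> value 237220281 (4 byte(s))
  byte[8]=0x88 cont=1 payload=0x08=8: acc |= 8<<0 -> acc=8 shift=7
  byte[9]=0x87 cont=1 payload=0x07=7: acc |= 7<<7 -> acc=904 shift=14
  byte[10]=0xF2 cont=1 payload=0x72=114: acc |= 114<<14 -> acc=1868680 shift=21
  byte[11]=0x10 cont=0 payload=0x10=16: acc |= 16<<21 -> acc=35423112 shift=28 [end]
Varint 4: bytes[8:12] = 88 87 F2 10 -> value 35423112 (4 byte(s))
  byte[12]=0xB9 cont=1 payload=0x39=57: acc |= 57<<0 -> acc=57 shift=7
  byte[13]=0x0D cont=0 payload=0x0D=13: acc |= 13<<7 -> acc=1721 shift=14 [end]
Varint 5: bytes[12:14] = B9 0D -> value 1721 (2 byte(s))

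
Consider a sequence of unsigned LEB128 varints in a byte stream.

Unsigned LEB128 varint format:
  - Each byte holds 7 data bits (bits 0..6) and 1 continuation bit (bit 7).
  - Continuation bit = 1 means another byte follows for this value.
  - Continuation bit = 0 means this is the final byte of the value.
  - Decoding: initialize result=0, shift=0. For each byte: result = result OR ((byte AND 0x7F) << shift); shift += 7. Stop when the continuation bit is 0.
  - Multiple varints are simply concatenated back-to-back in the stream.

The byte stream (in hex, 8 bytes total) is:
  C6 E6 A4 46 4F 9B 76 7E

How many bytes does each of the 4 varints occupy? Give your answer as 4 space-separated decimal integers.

  byte[0]=0xC6 cont=1 payload=0x46=70: acc |= 70<<0 -> acc=70 shift=7
  byte[1]=0xE6 cont=1 payload=0x66=102: acc |= 102<<7 -> acc=13126 shift=14
  byte[2]=0xA4 cont=1 payload=0x24=36: acc |= 36<<14 -> acc=602950 shift=21
  byte[3]=0x46 cont=0 payload=0x46=70: acc |= 70<<21 -> acc=147403590 shift=28 [end]
Varint 1: bytes[0:4] = C6 E6 A4 46 -> value 147403590 (4 byte(s))
  byte[4]=0x4F cont=0 payload=0x4F=79: acc |= 79<<0 -> acc=79 shift=7 [end]
Varint 2: bytes[4:5] = 4F -> value 79 (1 byte(s))
  byte[5]=0x9B cont=1 payload=0x1B=27: acc |= 27<<0 -> acc=27 shift=7
  byte[6]=0x76 cont=0 payload=0x76=118: acc |= 118<<7 -> acc=15131 shift=14 [end]
Varint 3: bytes[5:7] = 9B 76 -> value 15131 (2 byte(s))
  byte[7]=0x7E cont=0 payload=0x7E=126: acc |= 126<<0 -> acc=126 shift=7 [end]
Varint 4: bytes[7:8] = 7E -> value 126 (1 byte(s))

Answer: 4 1 2 1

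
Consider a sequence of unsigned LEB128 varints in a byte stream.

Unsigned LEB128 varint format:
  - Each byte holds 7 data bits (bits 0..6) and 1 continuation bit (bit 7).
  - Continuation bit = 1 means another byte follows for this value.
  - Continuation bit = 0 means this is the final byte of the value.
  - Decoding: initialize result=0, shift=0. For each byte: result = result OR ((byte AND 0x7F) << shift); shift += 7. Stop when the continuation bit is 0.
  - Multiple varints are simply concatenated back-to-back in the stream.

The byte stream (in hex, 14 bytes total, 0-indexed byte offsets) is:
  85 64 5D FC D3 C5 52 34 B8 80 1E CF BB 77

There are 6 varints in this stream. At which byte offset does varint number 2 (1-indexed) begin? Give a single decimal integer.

  byte[0]=0x85 cont=1 payload=0x05=5: acc |= 5<<0 -> acc=5 shift=7
  byte[1]=0x64 cont=0 payload=0x64=100: acc |= 100<<7 -> acc=12805 shift=14 [end]
Varint 1: bytes[0:2] = 85 64 -> value 12805 (2 byte(s))
  byte[2]=0x5D cont=0 payload=0x5D=93: acc |= 93<<0 -> acc=93 shift=7 [end]
Varint 2: bytes[2:3] = 5D -> value 93 (1 byte(s))
  byte[3]=0xFC cont=1 payload=0x7C=124: acc |= 124<<0 -> acc=124 shift=7
  byte[4]=0xD3 cont=1 payload=0x53=83: acc |= 83<<7 -> acc=10748 shift=14
  byte[5]=0xC5 cont=1 payload=0x45=69: acc |= 69<<14 -> acc=1141244 shift=21
  byte[6]=0x52 cont=0 payload=0x52=82: acc |= 82<<21 -> acc=173107708 shift=28 [end]
Varint 3: bytes[3:7] = FC D3 C5 52 -> value 173107708 (4 byte(s))
  byte[7]=0x34 cont=0 payload=0x34=52: acc |= 52<<0 -> acc=52 shift=7 [end]
Varint 4: bytes[7:8] = 34 -> value 52 (1 byte(s))
  byte[8]=0xB8 cont=1 payload=0x38=56: acc |= 56<<0 -> acc=56 shift=7
  byte[9]=0x80 cont=1 payload=0x00=0: acc |= 0<<7 -> acc=56 shift=14
  byte[10]=0x1E cont=0 payload=0x1E=30: acc |= 30<<14 -> acc=491576 shift=21 [end]
Varint 5: bytes[8:11] = B8 80 1E -> value 491576 (3 byte(s))
  byte[11]=0xCF cont=1 payload=0x4F=79: acc |= 79<<0 -> acc=79 shift=7
  byte[12]=0xBB cont=1 payload=0x3B=59: acc |= 59<<7 -> acc=7631 shift=14
  byte[13]=0x77 cont=0 payload=0x77=119: acc |= 119<<14 -> acc=1957327 shift=21 [end]
Varint 6: bytes[11:14] = CF BB 77 -> value 1957327 (3 byte(s))

Answer: 2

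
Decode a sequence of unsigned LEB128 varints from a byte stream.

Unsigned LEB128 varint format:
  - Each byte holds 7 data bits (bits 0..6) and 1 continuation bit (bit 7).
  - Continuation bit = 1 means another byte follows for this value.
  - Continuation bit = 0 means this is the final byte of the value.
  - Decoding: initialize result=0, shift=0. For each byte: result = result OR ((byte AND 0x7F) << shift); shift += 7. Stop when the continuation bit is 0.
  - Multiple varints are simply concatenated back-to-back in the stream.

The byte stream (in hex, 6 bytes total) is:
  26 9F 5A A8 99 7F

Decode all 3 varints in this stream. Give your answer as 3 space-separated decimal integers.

  byte[0]=0x26 cont=0 payload=0x26=38: acc |= 38<<0 -> acc=38 shift=7 [end]
Varint 1: bytes[0:1] = 26 -> value 38 (1 byte(s))
  byte[1]=0x9F cont=1 payload=0x1F=31: acc |= 31<<0 -> acc=31 shift=7
  byte[2]=0x5A cont=0 payload=0x5A=90: acc |= 90<<7 -> acc=11551 shift=14 [end]
Varint 2: bytes[1:3] = 9F 5A -> value 11551 (2 byte(s))
  byte[3]=0xA8 cont=1 payload=0x28=40: acc |= 40<<0 -> acc=40 shift=7
  byte[4]=0x99 cont=1 payload=0x19=25: acc |= 25<<7 -> acc=3240 shift=14
  byte[5]=0x7F cont=0 payload=0x7F=127: acc |= 127<<14 -> acc=2084008 shift=21 [end]
Varint 3: bytes[3:6] = A8 99 7F -> value 2084008 (3 byte(s))

Answer: 38 11551 2084008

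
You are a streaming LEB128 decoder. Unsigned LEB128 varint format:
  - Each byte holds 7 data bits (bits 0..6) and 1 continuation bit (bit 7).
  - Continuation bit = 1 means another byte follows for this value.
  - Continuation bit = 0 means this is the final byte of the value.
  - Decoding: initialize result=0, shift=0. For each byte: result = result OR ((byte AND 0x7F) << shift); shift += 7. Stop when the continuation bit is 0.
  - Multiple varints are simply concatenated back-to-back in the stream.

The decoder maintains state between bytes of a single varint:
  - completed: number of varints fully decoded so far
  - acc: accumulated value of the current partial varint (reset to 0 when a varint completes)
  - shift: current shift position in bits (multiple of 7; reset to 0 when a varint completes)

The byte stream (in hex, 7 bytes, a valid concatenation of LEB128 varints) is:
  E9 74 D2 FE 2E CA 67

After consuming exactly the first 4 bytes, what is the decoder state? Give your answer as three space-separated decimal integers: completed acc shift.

byte[0]=0xE9 cont=1 payload=0x69: acc |= 105<<0 -> completed=0 acc=105 shift=7
byte[1]=0x74 cont=0 payload=0x74: varint #1 complete (value=14953); reset -> completed=1 acc=0 shift=0
byte[2]=0xD2 cont=1 payload=0x52: acc |= 82<<0 -> completed=1 acc=82 shift=7
byte[3]=0xFE cont=1 payload=0x7E: acc |= 126<<7 -> completed=1 acc=16210 shift=14

Answer: 1 16210 14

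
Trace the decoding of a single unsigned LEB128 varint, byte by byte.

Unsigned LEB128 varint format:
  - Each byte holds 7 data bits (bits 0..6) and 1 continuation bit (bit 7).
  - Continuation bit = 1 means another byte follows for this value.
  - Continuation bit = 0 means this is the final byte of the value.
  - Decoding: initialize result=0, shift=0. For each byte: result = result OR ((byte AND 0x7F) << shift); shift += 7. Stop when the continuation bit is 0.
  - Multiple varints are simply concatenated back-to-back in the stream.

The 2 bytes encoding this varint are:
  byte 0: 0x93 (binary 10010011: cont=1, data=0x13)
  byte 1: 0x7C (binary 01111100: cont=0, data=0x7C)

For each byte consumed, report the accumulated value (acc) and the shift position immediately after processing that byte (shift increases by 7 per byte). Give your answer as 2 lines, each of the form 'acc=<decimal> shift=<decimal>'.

Answer: acc=19 shift=7
acc=15891 shift=14

Derivation:
byte 0=0x93: payload=0x13=19, contrib = 19<<0 = 19; acc -> 19, shift -> 7
byte 1=0x7C: payload=0x7C=124, contrib = 124<<7 = 15872; acc -> 15891, shift -> 14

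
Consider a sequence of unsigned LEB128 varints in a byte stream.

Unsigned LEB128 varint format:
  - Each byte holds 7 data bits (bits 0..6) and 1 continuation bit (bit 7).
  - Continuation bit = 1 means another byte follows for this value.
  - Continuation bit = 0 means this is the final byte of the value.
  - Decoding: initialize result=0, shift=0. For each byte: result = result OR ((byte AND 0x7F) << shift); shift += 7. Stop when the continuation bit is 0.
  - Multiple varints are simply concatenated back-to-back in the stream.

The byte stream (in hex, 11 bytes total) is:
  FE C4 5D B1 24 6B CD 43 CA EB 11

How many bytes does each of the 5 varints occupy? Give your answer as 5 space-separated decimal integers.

Answer: 3 2 1 2 3

Derivation:
  byte[0]=0xFE cont=1 payload=0x7E=126: acc |= 126<<0 -> acc=126 shift=7
  byte[1]=0xC4 cont=1 payload=0x44=68: acc |= 68<<7 -> acc=8830 shift=14
  byte[2]=0x5D cont=0 payload=0x5D=93: acc |= 93<<14 -> acc=1532542 shift=21 [end]
Varint 1: bytes[0:3] = FE C4 5D -> value 1532542 (3 byte(s))
  byte[3]=0xB1 cont=1 payload=0x31=49: acc |= 49<<0 -> acc=49 shift=7
  byte[4]=0x24 cont=0 payload=0x24=36: acc |= 36<<7 -> acc=4657 shift=14 [end]
Varint 2: bytes[3:5] = B1 24 -> value 4657 (2 byte(s))
  byte[5]=0x6B cont=0 payload=0x6B=107: acc |= 107<<0 -> acc=107 shift=7 [end]
Varint 3: bytes[5:6] = 6B -> value 107 (1 byte(s))
  byte[6]=0xCD cont=1 payload=0x4D=77: acc |= 77<<0 -> acc=77 shift=7
  byte[7]=0x43 cont=0 payload=0x43=67: acc |= 67<<7 -> acc=8653 shift=14 [end]
Varint 4: bytes[6:8] = CD 43 -> value 8653 (2 byte(s))
  byte[8]=0xCA cont=1 payload=0x4A=74: acc |= 74<<0 -> acc=74 shift=7
  byte[9]=0xEB cont=1 payload=0x6B=107: acc |= 107<<7 -> acc=13770 shift=14
  byte[10]=0x11 cont=0 payload=0x11=17: acc |= 17<<14 -> acc=292298 shift=21 [end]
Varint 5: bytes[8:11] = CA EB 11 -> value 292298 (3 byte(s))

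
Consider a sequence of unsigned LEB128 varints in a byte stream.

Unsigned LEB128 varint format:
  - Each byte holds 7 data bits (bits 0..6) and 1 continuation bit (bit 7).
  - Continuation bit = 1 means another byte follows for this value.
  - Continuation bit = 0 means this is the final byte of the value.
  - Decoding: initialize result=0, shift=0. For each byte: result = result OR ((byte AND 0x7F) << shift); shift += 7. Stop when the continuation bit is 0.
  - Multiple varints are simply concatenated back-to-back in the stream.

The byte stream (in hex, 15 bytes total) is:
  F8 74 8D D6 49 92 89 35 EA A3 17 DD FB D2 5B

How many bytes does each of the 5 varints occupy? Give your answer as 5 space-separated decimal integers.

  byte[0]=0xF8 cont=1 payload=0x78=120: acc |= 120<<0 -> acc=120 shift=7
  byte[1]=0x74 cont=0 payload=0x74=116: acc |= 116<<7 -> acc=14968 shift=14 [end]
Varint 1: bytes[0:2] = F8 74 -> value 14968 (2 byte(s))
  byte[2]=0x8D cont=1 payload=0x0D=13: acc |= 13<<0 -> acc=13 shift=7
  byte[3]=0xD6 cont=1 payload=0x56=86: acc |= 86<<7 -> acc=11021 shift=14
  byte[4]=0x49 cont=0 payload=0x49=73: acc |= 73<<14 -> acc=1207053 shift=21 [end]
Varint 2: bytes[2:5] = 8D D6 49 -> value 1207053 (3 byte(s))
  byte[5]=0x92 cont=1 payload=0x12=18: acc |= 18<<0 -> acc=18 shift=7
  byte[6]=0x89 cont=1 payload=0x09=9: acc |= 9<<7 -> acc=1170 shift=14
  byte[7]=0x35 cont=0 payload=0x35=53: acc |= 53<<14 -> acc=869522 shift=21 [end]
Varint 3: bytes[5:8] = 92 89 35 -> value 869522 (3 byte(s))
  byte[8]=0xEA cont=1 payload=0x6A=106: acc |= 106<<0 -> acc=106 shift=7
  byte[9]=0xA3 cont=1 payload=0x23=35: acc |= 35<<7 -> acc=4586 shift=14
  byte[10]=0x17 cont=0 payload=0x17=23: acc |= 23<<14 -> acc=381418 shift=21 [end]
Varint 4: bytes[8:11] = EA A3 17 -> value 381418 (3 byte(s))
  byte[11]=0xDD cont=1 payload=0x5D=93: acc |= 93<<0 -> acc=93 shift=7
  byte[12]=0xFB cont=1 payload=0x7B=123: acc |= 123<<7 -> acc=15837 shift=14
  byte[13]=0xD2 cont=1 payload=0x52=82: acc |= 82<<14 -> acc=1359325 shift=21
  byte[14]=0x5B cont=0 payload=0x5B=91: acc |= 91<<21 -> acc=192200157 shift=28 [end]
Varint 5: bytes[11:15] = DD FB D2 5B -> value 192200157 (4 byte(s))

Answer: 2 3 3 3 4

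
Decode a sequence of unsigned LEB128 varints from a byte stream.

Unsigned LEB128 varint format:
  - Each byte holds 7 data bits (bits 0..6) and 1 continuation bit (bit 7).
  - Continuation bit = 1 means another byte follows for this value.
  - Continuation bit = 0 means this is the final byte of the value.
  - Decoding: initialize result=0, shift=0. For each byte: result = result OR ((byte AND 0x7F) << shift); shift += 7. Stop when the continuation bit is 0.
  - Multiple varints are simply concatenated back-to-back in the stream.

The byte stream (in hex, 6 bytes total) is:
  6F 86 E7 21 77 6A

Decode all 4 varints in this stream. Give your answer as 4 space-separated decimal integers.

  byte[0]=0x6F cont=0 payload=0x6F=111: acc |= 111<<0 -> acc=111 shift=7 [end]
Varint 1: bytes[0:1] = 6F -> value 111 (1 byte(s))
  byte[1]=0x86 cont=1 payload=0x06=6: acc |= 6<<0 -> acc=6 shift=7
  byte[2]=0xE7 cont=1 payload=0x67=103: acc |= 103<<7 -> acc=13190 shift=14
  byte[3]=0x21 cont=0 payload=0x21=33: acc |= 33<<14 -> acc=553862 shift=21 [end]
Varint 2: bytes[1:4] = 86 E7 21 -> value 553862 (3 byte(s))
  byte[4]=0x77 cont=0 payload=0x77=119: acc |= 119<<0 -> acc=119 shift=7 [end]
Varint 3: bytes[4:5] = 77 -> value 119 (1 byte(s))
  byte[5]=0x6A cont=0 payload=0x6A=106: acc |= 106<<0 -> acc=106 shift=7 [end]
Varint 4: bytes[5:6] = 6A -> value 106 (1 byte(s))

Answer: 111 553862 119 106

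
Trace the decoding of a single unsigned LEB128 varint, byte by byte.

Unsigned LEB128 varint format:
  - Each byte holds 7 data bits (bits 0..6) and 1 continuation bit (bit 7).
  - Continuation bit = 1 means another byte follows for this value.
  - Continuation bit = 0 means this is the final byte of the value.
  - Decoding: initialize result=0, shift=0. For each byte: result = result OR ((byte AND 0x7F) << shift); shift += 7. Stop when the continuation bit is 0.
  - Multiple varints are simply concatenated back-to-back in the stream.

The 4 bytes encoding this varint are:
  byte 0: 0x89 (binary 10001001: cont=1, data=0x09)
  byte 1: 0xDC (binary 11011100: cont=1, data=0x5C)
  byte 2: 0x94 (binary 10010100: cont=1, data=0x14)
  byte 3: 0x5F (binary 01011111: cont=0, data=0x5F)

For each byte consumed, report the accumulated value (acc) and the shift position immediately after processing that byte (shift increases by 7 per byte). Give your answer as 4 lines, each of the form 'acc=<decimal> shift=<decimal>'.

Answer: acc=9 shift=7
acc=11785 shift=14
acc=339465 shift=21
acc=199568905 shift=28

Derivation:
byte 0=0x89: payload=0x09=9, contrib = 9<<0 = 9; acc -> 9, shift -> 7
byte 1=0xDC: payload=0x5C=92, contrib = 92<<7 = 11776; acc -> 11785, shift -> 14
byte 2=0x94: payload=0x14=20, contrib = 20<<14 = 327680; acc -> 339465, shift -> 21
byte 3=0x5F: payload=0x5F=95, contrib = 95<<21 = 199229440; acc -> 199568905, shift -> 28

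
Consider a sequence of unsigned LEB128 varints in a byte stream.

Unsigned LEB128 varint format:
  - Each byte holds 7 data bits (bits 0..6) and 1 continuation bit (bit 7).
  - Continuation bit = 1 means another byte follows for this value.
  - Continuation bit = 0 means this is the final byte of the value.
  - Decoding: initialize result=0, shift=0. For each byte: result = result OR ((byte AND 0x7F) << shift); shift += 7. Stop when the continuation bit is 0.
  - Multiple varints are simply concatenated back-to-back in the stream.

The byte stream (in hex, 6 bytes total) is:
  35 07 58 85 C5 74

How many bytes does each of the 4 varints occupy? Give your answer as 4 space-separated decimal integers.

  byte[0]=0x35 cont=0 payload=0x35=53: acc |= 53<<0 -> acc=53 shift=7 [end]
Varint 1: bytes[0:1] = 35 -> value 53 (1 byte(s))
  byte[1]=0x07 cont=0 payload=0x07=7: acc |= 7<<0 -> acc=7 shift=7 [end]
Varint 2: bytes[1:2] = 07 -> value 7 (1 byte(s))
  byte[2]=0x58 cont=0 payload=0x58=88: acc |= 88<<0 -> acc=88 shift=7 [end]
Varint 3: bytes[2:3] = 58 -> value 88 (1 byte(s))
  byte[3]=0x85 cont=1 payload=0x05=5: acc |= 5<<0 -> acc=5 shift=7
  byte[4]=0xC5 cont=1 payload=0x45=69: acc |= 69<<7 -> acc=8837 shift=14
  byte[5]=0x74 cont=0 payload=0x74=116: acc |= 116<<14 -> acc=1909381 shift=21 [end]
Varint 4: bytes[3:6] = 85 C5 74 -> value 1909381 (3 byte(s))

Answer: 1 1 1 3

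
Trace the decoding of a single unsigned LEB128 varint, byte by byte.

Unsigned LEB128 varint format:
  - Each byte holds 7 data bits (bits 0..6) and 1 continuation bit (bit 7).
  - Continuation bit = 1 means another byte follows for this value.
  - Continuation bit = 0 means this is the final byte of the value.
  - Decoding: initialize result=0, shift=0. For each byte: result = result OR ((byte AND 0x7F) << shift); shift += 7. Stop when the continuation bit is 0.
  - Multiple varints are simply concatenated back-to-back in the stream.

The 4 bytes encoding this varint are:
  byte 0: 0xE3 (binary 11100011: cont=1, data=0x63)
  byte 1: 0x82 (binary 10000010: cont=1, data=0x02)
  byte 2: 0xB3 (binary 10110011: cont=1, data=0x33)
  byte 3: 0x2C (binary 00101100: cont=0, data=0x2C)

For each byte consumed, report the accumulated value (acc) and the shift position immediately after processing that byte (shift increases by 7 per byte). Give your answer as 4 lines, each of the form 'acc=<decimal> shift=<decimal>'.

byte 0=0xE3: payload=0x63=99, contrib = 99<<0 = 99; acc -> 99, shift -> 7
byte 1=0x82: payload=0x02=2, contrib = 2<<7 = 256; acc -> 355, shift -> 14
byte 2=0xB3: payload=0x33=51, contrib = 51<<14 = 835584; acc -> 835939, shift -> 21
byte 3=0x2C: payload=0x2C=44, contrib = 44<<21 = 92274688; acc -> 93110627, shift -> 28

Answer: acc=99 shift=7
acc=355 shift=14
acc=835939 shift=21
acc=93110627 shift=28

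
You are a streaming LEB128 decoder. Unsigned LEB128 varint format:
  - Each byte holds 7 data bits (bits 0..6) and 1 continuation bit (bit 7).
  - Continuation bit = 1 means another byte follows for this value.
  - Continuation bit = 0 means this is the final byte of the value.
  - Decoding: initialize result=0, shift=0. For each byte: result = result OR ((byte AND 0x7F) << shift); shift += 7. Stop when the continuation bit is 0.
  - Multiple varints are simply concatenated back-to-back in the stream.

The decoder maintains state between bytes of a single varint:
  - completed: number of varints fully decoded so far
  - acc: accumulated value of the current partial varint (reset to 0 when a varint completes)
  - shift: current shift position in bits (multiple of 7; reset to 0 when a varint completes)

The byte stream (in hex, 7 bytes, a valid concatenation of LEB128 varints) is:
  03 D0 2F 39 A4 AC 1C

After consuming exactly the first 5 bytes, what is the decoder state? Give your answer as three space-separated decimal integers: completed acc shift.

byte[0]=0x03 cont=0 payload=0x03: varint #1 complete (value=3); reset -> completed=1 acc=0 shift=0
byte[1]=0xD0 cont=1 payload=0x50: acc |= 80<<0 -> completed=1 acc=80 shift=7
byte[2]=0x2F cont=0 payload=0x2F: varint #2 complete (value=6096); reset -> completed=2 acc=0 shift=0
byte[3]=0x39 cont=0 payload=0x39: varint #3 complete (value=57); reset -> completed=3 acc=0 shift=0
byte[4]=0xA4 cont=1 payload=0x24: acc |= 36<<0 -> completed=3 acc=36 shift=7

Answer: 3 36 7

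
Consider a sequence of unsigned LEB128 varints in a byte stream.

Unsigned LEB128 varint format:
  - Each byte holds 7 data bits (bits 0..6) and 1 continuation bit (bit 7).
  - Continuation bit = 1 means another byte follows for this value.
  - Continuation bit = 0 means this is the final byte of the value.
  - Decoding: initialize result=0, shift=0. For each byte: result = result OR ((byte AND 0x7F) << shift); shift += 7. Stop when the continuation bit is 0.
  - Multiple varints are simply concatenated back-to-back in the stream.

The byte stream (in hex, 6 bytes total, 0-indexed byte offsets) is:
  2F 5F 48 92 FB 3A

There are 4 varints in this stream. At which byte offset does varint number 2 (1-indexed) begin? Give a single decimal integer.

  byte[0]=0x2F cont=0 payload=0x2F=47: acc |= 47<<0 -> acc=47 shift=7 [end]
Varint 1: bytes[0:1] = 2F -> value 47 (1 byte(s))
  byte[1]=0x5F cont=0 payload=0x5F=95: acc |= 95<<0 -> acc=95 shift=7 [end]
Varint 2: bytes[1:2] = 5F -> value 95 (1 byte(s))
  byte[2]=0x48 cont=0 payload=0x48=72: acc |= 72<<0 -> acc=72 shift=7 [end]
Varint 3: bytes[2:3] = 48 -> value 72 (1 byte(s))
  byte[3]=0x92 cont=1 payload=0x12=18: acc |= 18<<0 -> acc=18 shift=7
  byte[4]=0xFB cont=1 payload=0x7B=123: acc |= 123<<7 -> acc=15762 shift=14
  byte[5]=0x3A cont=0 payload=0x3A=58: acc |= 58<<14 -> acc=966034 shift=21 [end]
Varint 4: bytes[3:6] = 92 FB 3A -> value 966034 (3 byte(s))

Answer: 1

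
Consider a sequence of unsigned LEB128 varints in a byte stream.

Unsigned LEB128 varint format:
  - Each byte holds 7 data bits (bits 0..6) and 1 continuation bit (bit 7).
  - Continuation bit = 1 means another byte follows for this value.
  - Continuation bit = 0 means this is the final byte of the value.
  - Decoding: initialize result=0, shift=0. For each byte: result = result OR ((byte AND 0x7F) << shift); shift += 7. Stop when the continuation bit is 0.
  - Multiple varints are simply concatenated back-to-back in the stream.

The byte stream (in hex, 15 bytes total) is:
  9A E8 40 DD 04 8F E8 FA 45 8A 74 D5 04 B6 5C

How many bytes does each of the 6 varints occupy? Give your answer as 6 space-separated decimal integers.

  byte[0]=0x9A cont=1 payload=0x1A=26: acc |= 26<<0 -> acc=26 shift=7
  byte[1]=0xE8 cont=1 payload=0x68=104: acc |= 104<<7 -> acc=13338 shift=14
  byte[2]=0x40 cont=0 payload=0x40=64: acc |= 64<<14 -> acc=1061914 shift=21 [end]
Varint 1: bytes[0:3] = 9A E8 40 -> value 1061914 (3 byte(s))
  byte[3]=0xDD cont=1 payload=0x5D=93: acc |= 93<<0 -> acc=93 shift=7
  byte[4]=0x04 cont=0 payload=0x04=4: acc |= 4<<7 -> acc=605 shift=14 [end]
Varint 2: bytes[3:5] = DD 04 -> value 605 (2 byte(s))
  byte[5]=0x8F cont=1 payload=0x0F=15: acc |= 15<<0 -> acc=15 shift=7
  byte[6]=0xE8 cont=1 payload=0x68=104: acc |= 104<<7 -> acc=13327 shift=14
  byte[7]=0xFA cont=1 payload=0x7A=122: acc |= 122<<14 -> acc=2012175 shift=21
  byte[8]=0x45 cont=0 payload=0x45=69: acc |= 69<<21 -> acc=146715663 shift=28 [end]
Varint 3: bytes[5:9] = 8F E8 FA 45 -> value 146715663 (4 byte(s))
  byte[9]=0x8A cont=1 payload=0x0A=10: acc |= 10<<0 -> acc=10 shift=7
  byte[10]=0x74 cont=0 payload=0x74=116: acc |= 116<<7 -> acc=14858 shift=14 [end]
Varint 4: bytes[9:11] = 8A 74 -> value 14858 (2 byte(s))
  byte[11]=0xD5 cont=1 payload=0x55=85: acc |= 85<<0 -> acc=85 shift=7
  byte[12]=0x04 cont=0 payload=0x04=4: acc |= 4<<7 -> acc=597 shift=14 [end]
Varint 5: bytes[11:13] = D5 04 -> value 597 (2 byte(s))
  byte[13]=0xB6 cont=1 payload=0x36=54: acc |= 54<<0 -> acc=54 shift=7
  byte[14]=0x5C cont=0 payload=0x5C=92: acc |= 92<<7 -> acc=11830 shift=14 [end]
Varint 6: bytes[13:15] = B6 5C -> value 11830 (2 byte(s))

Answer: 3 2 4 2 2 2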